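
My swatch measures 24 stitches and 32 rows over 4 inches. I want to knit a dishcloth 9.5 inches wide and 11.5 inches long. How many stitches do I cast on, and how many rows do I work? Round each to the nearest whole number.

Cast on 57 stitches and work 92 rows.

Stitch gauge = 24/4 = 6 sts/in; 9.5 × 6 = 57.00 → 57 sts.
Row gauge = 32/4 = 8 rows/in; 11.5 × 8 = 92.00 → 92 rows.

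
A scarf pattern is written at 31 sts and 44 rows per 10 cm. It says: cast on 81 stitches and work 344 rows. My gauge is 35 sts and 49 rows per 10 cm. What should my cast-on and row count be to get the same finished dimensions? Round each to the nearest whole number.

Stitches: 81 × 35/31 = 91.45 → 91.
Rows: 344 × 49/44 = 383.09 → 383.

Cast on 91 stitches; work 383 rows.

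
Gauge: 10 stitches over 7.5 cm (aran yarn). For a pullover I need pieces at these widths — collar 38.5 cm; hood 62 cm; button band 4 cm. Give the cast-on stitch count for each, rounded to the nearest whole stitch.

Rate = 10/7.5 = 1.333 sts per cm.
collar: 38.5 × 1.333 = 51.33 → 51.
hood: 62 × 1.333 = 82.67 → 83.
button band: 4 × 1.333 = 5.33 → 5.

collar 51; hood 83; button band 5.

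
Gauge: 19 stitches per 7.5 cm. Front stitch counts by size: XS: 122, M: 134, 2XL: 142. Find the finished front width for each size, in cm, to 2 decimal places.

19/7.5 = 2.533 sts per cm.
XS: 122 / 2.533 = 48.158 → 48.16 cm.
M: 134 / 2.533 = 52.895 → 52.89 cm.
2XL: 142 / 2.533 = 56.053 → 56.05 cm.

XS 48.16 cm; M 52.89 cm; 2XL 56.05 cm.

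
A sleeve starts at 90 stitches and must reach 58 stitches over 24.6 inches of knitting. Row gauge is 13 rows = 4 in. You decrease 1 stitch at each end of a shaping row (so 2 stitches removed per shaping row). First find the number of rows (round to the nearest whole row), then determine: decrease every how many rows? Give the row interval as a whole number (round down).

Decrease every 5th row.

Rows = 24.6 × 3.25 = 80.0 → 80 rows.
Stitches to remove: 32 → 16 shaping rows (at 2 st each).
80 / 16 = 5.00 → every 5 rows.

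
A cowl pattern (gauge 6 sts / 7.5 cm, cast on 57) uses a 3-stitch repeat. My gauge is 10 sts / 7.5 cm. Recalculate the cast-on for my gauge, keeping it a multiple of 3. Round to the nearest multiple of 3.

57 × 10 / 6 = 95.00.
Nearest multiple of 3: 96.

96 stitches.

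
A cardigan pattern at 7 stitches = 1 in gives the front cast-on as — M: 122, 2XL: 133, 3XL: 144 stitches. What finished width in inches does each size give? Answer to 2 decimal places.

M 17.43 inches; 2XL 19.00 inches; 3XL 20.57 inches.

7/1 = 7 sts per in.
M: 122 / 7 = 17.429 → 17.43 in.
2XL: 133 / 7 = 19.000 → 19.00 in.
3XL: 144 / 7 = 20.571 → 20.57 in.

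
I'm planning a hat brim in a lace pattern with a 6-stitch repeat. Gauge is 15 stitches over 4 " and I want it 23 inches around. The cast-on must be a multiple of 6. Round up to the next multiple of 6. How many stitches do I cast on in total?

Cast on 90 stitches.

15 / 4 = 3.75 sts per inch.
23 × 3.75 = 86.25 sts.
Next multiple of 6: 90.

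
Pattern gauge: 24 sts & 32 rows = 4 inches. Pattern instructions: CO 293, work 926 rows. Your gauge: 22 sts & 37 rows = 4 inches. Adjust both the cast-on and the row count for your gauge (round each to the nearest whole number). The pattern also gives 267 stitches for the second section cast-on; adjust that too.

Cast on 269 stitches; work 1071 rows; second section cast-on 245 stitches.

Stitches: 293 × 22/24 = 268.58 → 269.
Rows: 926 × 37/32 = 1070.69 → 1071.
second section cast-on: 267 × 22/24 = 244.75 → 245.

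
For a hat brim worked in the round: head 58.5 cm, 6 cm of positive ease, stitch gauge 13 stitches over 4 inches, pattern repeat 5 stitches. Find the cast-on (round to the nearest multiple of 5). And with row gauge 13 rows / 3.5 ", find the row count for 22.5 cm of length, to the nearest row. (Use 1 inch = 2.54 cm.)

Finished = 58.5 + 6 = 64.5 cm.
64.5 cm × 1/2.54 = 25.39 inches.
13/4 = 3.25 sts per in; 25.39 × 3.25 = 82.53 sts.
Nearest multiple of 5 → 85.
22.5 cm = 8.86 inches; × 3.714 = 32.90 → 33 rows.

Cast on 85 stitches; work 33 rows.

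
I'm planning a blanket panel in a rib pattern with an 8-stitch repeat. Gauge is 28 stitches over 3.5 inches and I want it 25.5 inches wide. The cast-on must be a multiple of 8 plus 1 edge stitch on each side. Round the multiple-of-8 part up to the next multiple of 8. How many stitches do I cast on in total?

Cast on 210 stitches.

28 / 3.5 = 8 sts per inch.
25.5 × 8 = 204.00 sts.
Less 2 edge sts → 202.00 for the repeat.
Next multiple of 8: 208.
Add back 2 edge sts → 210.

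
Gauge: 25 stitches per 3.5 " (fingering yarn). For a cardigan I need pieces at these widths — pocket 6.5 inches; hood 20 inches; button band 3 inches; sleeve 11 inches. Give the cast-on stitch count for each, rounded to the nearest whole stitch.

Rate = 25/3.5 = 7.143 sts per in.
pocket: 6.5 × 7.143 = 46.43 → 46.
hood: 20 × 7.143 = 142.86 → 143.
button band: 3 × 7.143 = 21.43 → 21.
sleeve: 11 × 7.143 = 78.57 → 79.

pocket 46; hood 143; button band 21; sleeve 79.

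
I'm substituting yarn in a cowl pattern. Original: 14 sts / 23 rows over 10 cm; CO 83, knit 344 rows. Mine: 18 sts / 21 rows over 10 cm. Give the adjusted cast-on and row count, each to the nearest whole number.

Cast on 107 stitches; work 314 rows.

Stitches: 83 × 18/14 = 106.71 → 107.
Rows: 344 × 21/23 = 314.09 → 314.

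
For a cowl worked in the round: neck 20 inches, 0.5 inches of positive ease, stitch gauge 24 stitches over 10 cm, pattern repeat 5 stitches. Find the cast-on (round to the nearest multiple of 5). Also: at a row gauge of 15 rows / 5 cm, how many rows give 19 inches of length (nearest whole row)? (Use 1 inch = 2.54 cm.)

Finished = 20 + 0.5 = 20.5 inches.
20.5 inches × 2.54 = 52.07 cm.
24/10 = 2.4 sts per cm; 52.07 × 2.4 = 124.97 sts.
Nearest multiple of 5 → 125.
19 inches = 48.26 cm; × 3 = 144.78 → 145 rows.

Cast on 125 stitches; work 145 rows.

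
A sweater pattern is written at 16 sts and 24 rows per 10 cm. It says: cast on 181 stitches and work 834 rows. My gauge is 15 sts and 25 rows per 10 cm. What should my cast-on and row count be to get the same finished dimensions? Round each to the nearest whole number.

Cast on 170 stitches; work 869 rows.

Stitches: 181 × 15/16 = 169.69 → 170.
Rows: 834 × 25/24 = 868.75 → 869.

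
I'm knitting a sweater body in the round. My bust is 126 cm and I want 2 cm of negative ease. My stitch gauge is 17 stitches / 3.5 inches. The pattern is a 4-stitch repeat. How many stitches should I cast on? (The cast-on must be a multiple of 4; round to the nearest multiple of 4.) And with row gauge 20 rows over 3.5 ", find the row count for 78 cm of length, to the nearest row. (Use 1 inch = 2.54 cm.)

Cast on 236 stitches; work 175 rows.

Finished = 126 − 2 = 124 cm.
124 cm × 1/2.54 = 48.82 inches.
17/3.5 = 4.857 sts per in; 48.82 × 4.857 = 237.12 sts.
Nearest multiple of 4 → 236.
78 cm = 30.71 inches; × 5.714 = 175.48 → 175 rows.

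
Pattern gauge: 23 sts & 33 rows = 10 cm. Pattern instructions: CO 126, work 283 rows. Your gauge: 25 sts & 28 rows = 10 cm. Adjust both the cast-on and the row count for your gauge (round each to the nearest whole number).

Cast on 137 stitches; work 240 rows.

Stitches: 126 × 25/23 = 136.96 → 137.
Rows: 283 × 28/33 = 240.12 → 240.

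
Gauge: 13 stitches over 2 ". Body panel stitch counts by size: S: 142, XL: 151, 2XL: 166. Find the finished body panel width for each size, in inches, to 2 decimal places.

13/2 = 6.5 sts per in.
S: 142 / 6.5 = 21.846 → 21.85 in.
XL: 151 / 6.5 = 23.231 → 23.23 in.
2XL: 166 / 6.5 = 25.538 → 25.54 in.

S 21.85 inches; XL 23.23 inches; 2XL 25.54 inches.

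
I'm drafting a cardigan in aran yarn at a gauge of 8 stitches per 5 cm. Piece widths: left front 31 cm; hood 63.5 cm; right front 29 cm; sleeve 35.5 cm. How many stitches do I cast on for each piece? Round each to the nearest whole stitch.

Rate = 8/5 = 1.6 sts per cm.
left front: 31 × 1.6 = 49.60 → 50.
hood: 63.5 × 1.6 = 101.60 → 102.
right front: 29 × 1.6 = 46.40 → 46.
sleeve: 35.5 × 1.6 = 56.80 → 57.

left front 50; hood 102; right front 46; sleeve 57.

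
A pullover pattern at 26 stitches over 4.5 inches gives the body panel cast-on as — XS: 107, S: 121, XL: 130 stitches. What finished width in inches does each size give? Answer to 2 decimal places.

26/4.5 = 5.778 sts per in.
XS: 107 / 5.778 = 18.519 → 18.52 in.
S: 121 / 5.778 = 20.942 → 20.94 in.
XL: 130 / 5.778 = 22.500 → 22.50 in.

XS 18.52 inches; S 20.94 inches; XL 22.50 inches.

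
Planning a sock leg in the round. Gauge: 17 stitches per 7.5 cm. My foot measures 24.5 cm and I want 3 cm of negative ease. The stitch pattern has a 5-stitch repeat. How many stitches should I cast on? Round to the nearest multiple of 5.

CO 50 sts.

Finished = 24.5 − 3 = 21.5 cm.
17 / 7.5 = 2.267 sts/cm.
21.5 × 2.267 = 48.73 sts.
Nearest multiple of 5: 50.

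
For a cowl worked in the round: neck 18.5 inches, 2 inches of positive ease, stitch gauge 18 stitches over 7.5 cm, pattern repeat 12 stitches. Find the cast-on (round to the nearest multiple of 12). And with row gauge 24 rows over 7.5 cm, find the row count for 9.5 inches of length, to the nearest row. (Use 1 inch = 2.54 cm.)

Finished = 18.5 + 2 = 20.5 inches.
20.5 inches × 2.54 = 52.07 cm.
18/7.5 = 2.4 sts per cm; 52.07 × 2.4 = 124.97 sts.
Nearest multiple of 12 → 120.
9.5 inches = 24.13 cm; × 3.2 = 77.22 → 77 rows.

Cast on 120 stitches; work 77 rows.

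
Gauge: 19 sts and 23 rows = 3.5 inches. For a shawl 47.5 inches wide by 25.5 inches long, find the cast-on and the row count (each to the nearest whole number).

Stitch gauge = 19/3.5 = 5.429 sts/in; 47.5 × 5.429 = 257.86 → 258 sts.
Row gauge = 23/3.5 = 6.571 rows/in; 25.5 × 6.571 = 167.57 → 168 rows.

Cast on 258 stitches and work 168 rows.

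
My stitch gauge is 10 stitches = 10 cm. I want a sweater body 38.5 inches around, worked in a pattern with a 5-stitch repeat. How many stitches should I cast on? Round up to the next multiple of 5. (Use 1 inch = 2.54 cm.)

38.5 in = 38.5 × 2.54 = 97.79 cm.
10 / 10 = 1 sts/cm.
97.79 × 1 = 97.79 sts.
→ 100.

CO 100 sts.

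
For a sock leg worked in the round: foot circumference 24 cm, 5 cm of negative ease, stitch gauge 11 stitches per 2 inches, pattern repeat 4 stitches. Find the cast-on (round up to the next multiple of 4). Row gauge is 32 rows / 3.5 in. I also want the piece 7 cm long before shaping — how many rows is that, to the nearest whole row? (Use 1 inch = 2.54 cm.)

Cast on 44 stitches; work 25 rows.

Finished = 24 − 5 = 19 cm.
19 cm × 1/2.54 = 7.48 inches.
11/2 = 5.5 sts per in; 7.48 × 5.5 = 41.14 sts.
Next multiple of 4 → 44.
7 cm = 2.76 inches; × 9.143 = 25.20 → 25 rows.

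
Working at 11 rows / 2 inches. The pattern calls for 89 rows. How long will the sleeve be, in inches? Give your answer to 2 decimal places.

11 rows / 2 inch = 5.5 rows per inch.
89 / 5.5 = 16.182 inches.

16.18 inches.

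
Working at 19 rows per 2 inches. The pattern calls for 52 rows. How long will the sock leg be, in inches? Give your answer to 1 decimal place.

5.5 inches.

19 rows / 2 inch = 9.5 rows per inch.
52 / 9.5 = 5.47 inches.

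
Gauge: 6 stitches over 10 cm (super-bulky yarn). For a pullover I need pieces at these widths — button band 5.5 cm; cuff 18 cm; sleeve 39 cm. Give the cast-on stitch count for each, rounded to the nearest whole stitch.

Rate = 6/10 = 0.6 sts per cm.
button band: 5.5 × 0.6 = 3.30 → 3.
cuff: 18 × 0.6 = 10.80 → 11.
sleeve: 39 × 0.6 = 23.40 → 23.

button band 3; cuff 11; sleeve 23.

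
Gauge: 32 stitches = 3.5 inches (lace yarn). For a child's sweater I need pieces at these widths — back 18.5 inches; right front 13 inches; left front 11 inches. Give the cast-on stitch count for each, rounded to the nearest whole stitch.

Rate = 32/3.5 = 9.143 sts per in.
back: 18.5 × 9.143 = 169.14 → 169.
right front: 13 × 9.143 = 118.86 → 119.
left front: 11 × 9.143 = 100.57 → 101.

back 169; right front 119; left front 101.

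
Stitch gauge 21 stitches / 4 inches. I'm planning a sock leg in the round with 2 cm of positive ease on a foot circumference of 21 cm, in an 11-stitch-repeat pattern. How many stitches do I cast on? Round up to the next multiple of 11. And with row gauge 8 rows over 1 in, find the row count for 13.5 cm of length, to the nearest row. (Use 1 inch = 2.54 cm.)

Finished = 21 + 2 = 23 cm.
23 cm × 1/2.54 = 9.06 inches.
21/4 = 5.25 sts per in; 9.06 × 5.25 = 47.54 sts.
Next multiple of 11 → 55.
13.5 cm = 5.31 inches; × 8 = 42.52 → 43 rows.

Cast on 55 stitches; work 43 rows.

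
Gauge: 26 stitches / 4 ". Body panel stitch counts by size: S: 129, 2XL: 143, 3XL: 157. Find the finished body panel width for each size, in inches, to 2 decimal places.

26/4 = 6.5 sts per in.
S: 129 / 6.5 = 19.846 → 19.85 in.
2XL: 143 / 6.5 = 22.000 → 22.00 in.
3XL: 157 / 6.5 = 24.154 → 24.15 in.

S 19.85 inches; 2XL 22.00 inches; 3XL 24.15 inches.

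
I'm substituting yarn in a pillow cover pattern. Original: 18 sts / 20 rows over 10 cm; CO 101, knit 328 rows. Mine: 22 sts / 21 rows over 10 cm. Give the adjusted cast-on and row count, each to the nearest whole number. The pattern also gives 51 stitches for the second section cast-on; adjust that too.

Cast on 123 stitches; work 344 rows; second section cast-on 62 stitches.

Stitches: 101 × 22/18 = 123.44 → 123.
Rows: 328 × 21/20 = 344.40 → 344.
second section cast-on: 51 × 22/18 = 62.33 → 62.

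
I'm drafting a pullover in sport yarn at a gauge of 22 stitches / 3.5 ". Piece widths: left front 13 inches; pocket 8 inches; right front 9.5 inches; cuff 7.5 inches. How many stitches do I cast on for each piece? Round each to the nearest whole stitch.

Rate = 22/3.5 = 6.286 sts per in.
left front: 13 × 6.286 = 81.71 → 82.
pocket: 8 × 6.286 = 50.29 → 50.
right front: 9.5 × 6.286 = 59.71 → 60.
cuff: 7.5 × 6.286 = 47.14 → 47.

left front 82; pocket 50; right front 60; cuff 47.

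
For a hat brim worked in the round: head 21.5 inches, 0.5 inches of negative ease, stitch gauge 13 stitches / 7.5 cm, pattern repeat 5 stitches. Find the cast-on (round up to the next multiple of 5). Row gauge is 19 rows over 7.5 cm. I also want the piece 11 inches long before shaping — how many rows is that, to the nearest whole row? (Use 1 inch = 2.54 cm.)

Cast on 95 stitches; work 71 rows.

Finished = 21.5 − 0.5 = 21 inches.
21 inches × 2.54 = 53.34 cm.
13/7.5 = 1.733 sts per cm; 53.34 × 1.733 = 92.46 sts.
Next multiple of 5 → 95.
11 inches = 27.94 cm; × 2.533 = 70.78 → 71 rows.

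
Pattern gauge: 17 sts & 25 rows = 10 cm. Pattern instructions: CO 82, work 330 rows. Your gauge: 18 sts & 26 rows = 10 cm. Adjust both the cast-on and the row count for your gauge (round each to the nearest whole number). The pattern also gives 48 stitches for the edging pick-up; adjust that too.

Cast on 87 stitches; work 343 rows; edging pick-up 51 stitches.

Stitches: 82 × 18/17 = 86.82 → 87.
Rows: 330 × 26/25 = 343.20 → 343.
edging pick-up: 48 × 18/17 = 50.82 → 51.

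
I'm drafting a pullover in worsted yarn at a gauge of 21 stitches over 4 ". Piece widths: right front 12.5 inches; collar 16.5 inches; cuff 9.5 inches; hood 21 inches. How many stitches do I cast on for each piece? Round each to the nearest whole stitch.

right front 66; collar 87; cuff 50; hood 110.

Rate = 21/4 = 5.25 sts per in.
right front: 12.5 × 5.25 = 65.62 → 66.
collar: 16.5 × 5.25 = 86.62 → 87.
cuff: 9.5 × 5.25 = 49.88 → 50.
hood: 21 × 5.25 = 110.25 → 110.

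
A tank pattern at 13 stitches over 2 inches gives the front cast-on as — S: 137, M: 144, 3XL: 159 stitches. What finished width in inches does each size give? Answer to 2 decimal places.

13/2 = 6.5 sts per in.
S: 137 / 6.5 = 21.077 → 21.08 in.
M: 144 / 6.5 = 22.154 → 22.15 in.
3XL: 159 / 6.5 = 24.462 → 24.46 in.

S 21.08 inches; M 22.15 inches; 3XL 24.46 inches.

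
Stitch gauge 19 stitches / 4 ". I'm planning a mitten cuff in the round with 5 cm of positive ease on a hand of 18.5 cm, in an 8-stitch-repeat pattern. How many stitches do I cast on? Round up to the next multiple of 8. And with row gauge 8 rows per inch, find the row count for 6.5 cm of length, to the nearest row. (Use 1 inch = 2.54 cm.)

Finished = 18.5 + 5 = 23.5 cm.
23.5 cm × 1/2.54 = 9.25 inches.
19/4 = 4.75 sts per in; 9.25 × 4.75 = 43.95 sts.
Next multiple of 8 → 48.
6.5 cm = 2.56 inches; × 8 = 20.47 → 20 rows.

Cast on 48 stitches; work 20 rows.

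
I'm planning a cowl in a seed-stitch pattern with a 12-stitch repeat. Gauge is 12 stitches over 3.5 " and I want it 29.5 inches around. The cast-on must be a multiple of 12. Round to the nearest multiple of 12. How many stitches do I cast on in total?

12 / 3.5 = 3.429 sts per inch.
29.5 × 3.429 = 101.14 sts.
Nearest multiple of 12: 96.

CO 96 sts.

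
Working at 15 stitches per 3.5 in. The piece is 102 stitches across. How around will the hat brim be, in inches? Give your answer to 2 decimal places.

15 stitches / 3.5 inch = 4.286 stitches per inch.
102 / 4.286 = 23.800 inches.

23.80 inches.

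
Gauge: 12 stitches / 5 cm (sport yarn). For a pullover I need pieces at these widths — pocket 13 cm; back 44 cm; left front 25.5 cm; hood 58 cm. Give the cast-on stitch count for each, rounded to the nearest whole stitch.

Rate = 12/5 = 2.4 sts per cm.
pocket: 13 × 2.4 = 31.20 → 31.
back: 44 × 2.4 = 105.60 → 106.
left front: 25.5 × 2.4 = 61.20 → 61.
hood: 58 × 2.4 = 139.20 → 139.

pocket 31; back 106; left front 61; hood 139.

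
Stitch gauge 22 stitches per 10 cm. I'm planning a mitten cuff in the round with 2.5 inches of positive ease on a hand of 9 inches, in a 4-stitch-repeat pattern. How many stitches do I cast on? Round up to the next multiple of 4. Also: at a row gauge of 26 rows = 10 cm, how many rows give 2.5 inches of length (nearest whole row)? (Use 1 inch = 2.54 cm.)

Cast on 68 stitches; work 17 rows.

Finished = 9 + 2.5 = 11.5 inches.
11.5 inches × 2.54 = 29.21 cm.
22/10 = 2.2 sts per cm; 29.21 × 2.2 = 64.26 sts.
Next multiple of 4 → 68.
2.5 inches = 6.35 cm; × 2.6 = 16.51 → 17 rows.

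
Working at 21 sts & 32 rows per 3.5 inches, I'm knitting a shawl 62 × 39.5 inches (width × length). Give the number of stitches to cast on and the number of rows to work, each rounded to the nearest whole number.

Stitch gauge = 21/3.5 = 6 sts/in; 62 × 6 = 372.00 → 372 sts.
Row gauge = 32/3.5 = 9.143 rows/in; 39.5 × 9.143 = 361.14 → 361 rows.

Cast on 372 stitches and work 361 rows.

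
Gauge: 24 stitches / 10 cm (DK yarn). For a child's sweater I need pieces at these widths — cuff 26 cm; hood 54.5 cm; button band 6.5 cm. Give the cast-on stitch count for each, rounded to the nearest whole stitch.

Rate = 24/10 = 2.4 sts per cm.
cuff: 26 × 2.4 = 62.40 → 62.
hood: 54.5 × 2.4 = 130.80 → 131.
button band: 6.5 × 2.4 = 15.60 → 16.

cuff 62; hood 131; button band 16.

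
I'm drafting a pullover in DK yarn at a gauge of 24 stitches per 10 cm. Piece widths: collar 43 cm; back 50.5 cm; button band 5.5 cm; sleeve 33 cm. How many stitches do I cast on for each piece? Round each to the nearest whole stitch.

Rate = 24/10 = 2.4 sts per cm.
collar: 43 × 2.4 = 103.20 → 103.
back: 50.5 × 2.4 = 121.20 → 121.
button band: 5.5 × 2.4 = 13.20 → 13.
sleeve: 33 × 2.4 = 79.20 → 79.

collar 103; back 121; button band 13; sleeve 79.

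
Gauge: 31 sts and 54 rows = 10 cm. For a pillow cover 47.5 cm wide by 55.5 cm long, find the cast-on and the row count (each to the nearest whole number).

Stitch gauge = 31/10 = 3.1 sts/cm; 47.5 × 3.1 = 147.25 → 147 sts.
Row gauge = 54/10 = 5.4 rows/cm; 55.5 × 5.4 = 299.70 → 300 rows.

Cast on 147 stitches and work 300 rows.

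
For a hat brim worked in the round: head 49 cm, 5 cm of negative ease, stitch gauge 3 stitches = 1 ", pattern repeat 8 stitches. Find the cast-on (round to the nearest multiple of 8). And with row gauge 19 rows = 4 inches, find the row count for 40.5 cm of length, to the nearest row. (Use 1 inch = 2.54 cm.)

Finished = 49 − 5 = 44 cm.
44 cm × 1/2.54 = 17.32 inches.
3/1 = 3 sts per in; 17.32 × 3 = 51.97 sts.
Nearest multiple of 8 → 48.
40.5 cm = 15.94 inches; × 4.75 = 75.74 → 76 rows.

Cast on 48 stitches; work 76 rows.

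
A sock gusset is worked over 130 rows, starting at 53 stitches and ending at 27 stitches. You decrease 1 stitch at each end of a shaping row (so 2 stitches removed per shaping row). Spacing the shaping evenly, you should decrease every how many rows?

Stitches to remove: |27 − 53| = 26.
Shaping rows needed: 26 / 2 = 13.
130 rows / 13 = every 10 rows.

Decrease every 10th row.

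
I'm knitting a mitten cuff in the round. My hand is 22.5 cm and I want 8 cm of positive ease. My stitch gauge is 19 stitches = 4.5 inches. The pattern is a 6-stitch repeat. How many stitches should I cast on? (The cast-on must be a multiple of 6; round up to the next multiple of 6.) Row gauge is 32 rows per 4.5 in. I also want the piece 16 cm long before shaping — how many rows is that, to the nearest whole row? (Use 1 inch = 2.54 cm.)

Finished = 22.5 + 8 = 30.5 cm.
30.5 cm × 1/2.54 = 12.01 inches.
19/4.5 = 4.222 sts per in; 12.01 × 4.222 = 50.70 sts.
Next multiple of 6 → 54.
16 cm = 6.30 inches; × 7.111 = 44.79 → 45 rows.

Cast on 54 stitches; work 45 rows.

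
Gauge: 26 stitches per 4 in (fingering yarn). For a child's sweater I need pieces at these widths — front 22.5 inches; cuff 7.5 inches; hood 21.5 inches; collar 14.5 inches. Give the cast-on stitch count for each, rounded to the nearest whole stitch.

Rate = 26/4 = 6.5 sts per in.
front: 22.5 × 6.5 = 146.25 → 146.
cuff: 7.5 × 6.5 = 48.75 → 49.
hood: 21.5 × 6.5 = 139.75 → 140.
collar: 14.5 × 6.5 = 94.25 → 94.

front 146; cuff 49; hood 140; collar 94.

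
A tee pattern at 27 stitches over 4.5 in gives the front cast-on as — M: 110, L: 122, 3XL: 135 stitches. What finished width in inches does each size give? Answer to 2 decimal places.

M 18.33 inches; L 20.33 inches; 3XL 22.50 inches.

27/4.5 = 6 sts per in.
M: 110 / 6 = 18.333 → 18.33 in.
L: 122 / 6 = 20.333 → 20.33 in.
3XL: 135 / 6 = 22.500 → 22.50 in.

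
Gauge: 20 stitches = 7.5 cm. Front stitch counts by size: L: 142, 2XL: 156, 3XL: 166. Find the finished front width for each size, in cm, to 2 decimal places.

L 53.25 cm; 2XL 58.50 cm; 3XL 62.25 cm.

20/7.5 = 2.667 sts per cm.
L: 142 / 2.667 = 53.250 → 53.25 cm.
2XL: 156 / 2.667 = 58.500 → 58.50 cm.
3XL: 166 / 2.667 = 62.250 → 62.25 cm.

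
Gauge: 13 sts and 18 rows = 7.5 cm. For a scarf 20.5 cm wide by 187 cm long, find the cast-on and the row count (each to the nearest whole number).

Stitch gauge = 13/7.5 = 1.733 sts/cm; 20.5 × 1.733 = 35.53 → 36 sts.
Row gauge = 18/7.5 = 2.4 rows/cm; 187 × 2.4 = 448.80 → 449 rows.

Cast on 36 stitches and work 449 rows.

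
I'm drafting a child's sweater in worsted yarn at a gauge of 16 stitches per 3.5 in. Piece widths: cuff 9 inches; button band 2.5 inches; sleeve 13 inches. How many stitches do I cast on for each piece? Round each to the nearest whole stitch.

Rate = 16/3.5 = 4.571 sts per in.
cuff: 9 × 4.571 = 41.14 → 41.
button band: 2.5 × 4.571 = 11.43 → 11.
sleeve: 13 × 4.571 = 59.43 → 59.

cuff 41; button band 11; sleeve 59.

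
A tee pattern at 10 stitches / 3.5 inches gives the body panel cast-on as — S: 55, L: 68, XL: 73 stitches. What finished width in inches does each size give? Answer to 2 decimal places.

S 19.25 inches; L 23.80 inches; XL 25.55 inches.

10/3.5 = 2.857 sts per in.
S: 55 / 2.857 = 19.250 → 19.25 in.
L: 68 / 2.857 = 23.800 → 23.80 in.
XL: 73 / 2.857 = 25.550 → 25.55 in.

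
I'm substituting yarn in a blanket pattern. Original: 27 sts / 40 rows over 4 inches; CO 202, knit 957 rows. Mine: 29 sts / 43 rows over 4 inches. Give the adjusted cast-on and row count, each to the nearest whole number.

Cast on 217 stitches; work 1029 rows.

Stitches: 202 × 29/27 = 216.96 → 217.
Rows: 957 × 43/40 = 1028.78 → 1029.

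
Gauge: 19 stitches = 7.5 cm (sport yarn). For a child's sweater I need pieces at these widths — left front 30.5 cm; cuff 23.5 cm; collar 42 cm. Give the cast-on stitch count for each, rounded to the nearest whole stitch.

Rate = 19/7.5 = 2.533 sts per cm.
left front: 30.5 × 2.533 = 77.27 → 77.
cuff: 23.5 × 2.533 = 59.53 → 60.
collar: 42 × 2.533 = 106.40 → 106.

left front 77; cuff 60; collar 106.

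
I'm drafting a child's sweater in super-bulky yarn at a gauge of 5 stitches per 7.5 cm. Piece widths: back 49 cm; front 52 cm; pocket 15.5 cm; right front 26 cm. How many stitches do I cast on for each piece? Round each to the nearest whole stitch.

Rate = 5/7.5 = 0.667 sts per cm.
back: 49 × 0.667 = 32.67 → 33.
front: 52 × 0.667 = 34.67 → 35.
pocket: 15.5 × 0.667 = 10.33 → 10.
right front: 26 × 0.667 = 17.33 → 17.

back 33; front 35; pocket 10; right front 17.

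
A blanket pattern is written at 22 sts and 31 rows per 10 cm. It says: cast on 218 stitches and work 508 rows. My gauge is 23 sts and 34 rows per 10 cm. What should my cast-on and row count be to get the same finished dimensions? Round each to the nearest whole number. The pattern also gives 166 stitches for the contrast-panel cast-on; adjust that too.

Cast on 228 stitches; work 557 rows; contrast-panel cast-on 174 stitches.

Stitches: 218 × 23/22 = 227.91 → 228.
Rows: 508 × 34/31 = 557.16 → 557.
contrast-panel cast-on: 166 × 23/22 = 173.55 → 174.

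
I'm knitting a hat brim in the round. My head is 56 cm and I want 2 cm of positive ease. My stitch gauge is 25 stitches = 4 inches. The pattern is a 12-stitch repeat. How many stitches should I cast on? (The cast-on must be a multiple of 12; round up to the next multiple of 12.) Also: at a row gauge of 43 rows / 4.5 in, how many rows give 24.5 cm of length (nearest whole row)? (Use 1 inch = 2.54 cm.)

Finished = 56 + 2 = 58 cm.
58 cm × 1/2.54 = 22.83 inches.
25/4 = 6.25 sts per in; 22.83 × 6.25 = 142.72 sts.
Next multiple of 12 → 144.
24.5 cm = 9.65 inches; × 9.556 = 92.17 → 92 rows.

Cast on 144 stitches; work 92 rows.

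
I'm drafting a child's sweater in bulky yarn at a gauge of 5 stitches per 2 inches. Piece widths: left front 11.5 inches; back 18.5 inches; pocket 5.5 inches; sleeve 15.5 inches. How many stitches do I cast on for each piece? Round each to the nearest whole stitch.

left front 29; back 46; pocket 14; sleeve 39.

Rate = 5/2 = 2.5 sts per in.
left front: 11.5 × 2.5 = 28.75 → 29.
back: 18.5 × 2.5 = 46.25 → 46.
pocket: 5.5 × 2.5 = 13.75 → 14.
sleeve: 15.5 × 2.5 = 38.75 → 39.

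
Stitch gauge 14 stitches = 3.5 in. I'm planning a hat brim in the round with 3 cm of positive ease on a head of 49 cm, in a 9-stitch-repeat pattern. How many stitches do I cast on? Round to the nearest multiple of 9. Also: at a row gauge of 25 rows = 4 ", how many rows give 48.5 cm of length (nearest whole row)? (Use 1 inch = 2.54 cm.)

Cast on 81 stitches; work 119 rows.

Finished = 49 + 3 = 52 cm.
52 cm × 1/2.54 = 20.47 inches.
14/3.5 = 4 sts per in; 20.47 × 4 = 81.89 sts.
Nearest multiple of 9 → 81.
48.5 cm = 19.09 inches; × 6.25 = 119.34 → 119 rows.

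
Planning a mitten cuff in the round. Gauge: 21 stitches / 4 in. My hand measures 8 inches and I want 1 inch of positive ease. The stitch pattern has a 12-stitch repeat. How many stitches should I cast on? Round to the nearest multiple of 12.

Cast on 48 stitches.

Finished = 8 + 1 = 9 inches.
21 / 4 = 5.25 sts/in.
9 × 5.25 = 47.25 sts.
Nearest multiple of 12: 48.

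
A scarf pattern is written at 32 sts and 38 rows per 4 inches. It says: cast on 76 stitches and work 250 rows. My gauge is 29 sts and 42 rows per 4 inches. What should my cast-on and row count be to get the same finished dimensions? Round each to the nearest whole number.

Stitches: 76 × 29/32 = 68.88 → 69.
Rows: 250 × 42/38 = 276.32 → 276.

Cast on 69 stitches; work 276 rows.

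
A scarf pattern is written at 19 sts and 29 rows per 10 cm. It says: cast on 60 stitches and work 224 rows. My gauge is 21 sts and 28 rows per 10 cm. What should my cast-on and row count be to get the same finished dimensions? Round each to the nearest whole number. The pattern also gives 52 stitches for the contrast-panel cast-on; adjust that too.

Cast on 66 stitches; work 216 rows; contrast-panel cast-on 57 stitches.

Stitches: 60 × 21/19 = 66.32 → 66.
Rows: 224 × 28/29 = 216.28 → 216.
contrast-panel cast-on: 52 × 21/19 = 57.47 → 57.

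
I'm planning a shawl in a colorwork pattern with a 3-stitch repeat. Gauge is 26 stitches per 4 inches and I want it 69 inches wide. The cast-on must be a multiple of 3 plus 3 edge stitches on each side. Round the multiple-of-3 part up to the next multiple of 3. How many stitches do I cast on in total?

26 / 4 = 6.5 sts per inch.
69 × 6.5 = 448.50 sts.
Less 6 edge sts → 442.50 for the repeat.
Next multiple of 3: 444.
Add back 6 edge sts → 450.

450 stitches.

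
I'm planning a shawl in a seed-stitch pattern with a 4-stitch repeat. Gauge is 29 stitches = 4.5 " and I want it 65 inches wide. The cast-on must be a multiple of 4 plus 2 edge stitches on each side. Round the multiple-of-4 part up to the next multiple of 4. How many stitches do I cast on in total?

CO 420 sts.

29 / 4.5 = 6.444 sts per inch.
65 × 6.444 = 418.89 sts.
Less 4 edge sts → 414.89 for the repeat.
Next multiple of 4: 416.
Add back 4 edge sts → 420.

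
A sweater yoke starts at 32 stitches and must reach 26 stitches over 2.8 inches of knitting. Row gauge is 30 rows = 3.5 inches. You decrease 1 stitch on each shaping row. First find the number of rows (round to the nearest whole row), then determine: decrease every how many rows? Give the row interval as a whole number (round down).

Decrease every 4th row.

Rows = 2.8 × 8.571 = 24.0 → 24 rows.
Stitches to remove: 6 → 6 shaping rows (at 1 st each).
24 / 6 = 4.00 → every 4 rows.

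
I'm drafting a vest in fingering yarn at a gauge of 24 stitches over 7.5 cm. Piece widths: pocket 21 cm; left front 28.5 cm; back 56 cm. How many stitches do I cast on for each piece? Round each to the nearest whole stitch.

Rate = 24/7.5 = 3.2 sts per cm.
pocket: 21 × 3.2 = 67.20 → 67.
left front: 28.5 × 3.2 = 91.20 → 91.
back: 56 × 3.2 = 179.20 → 179.

pocket 67; left front 91; back 179.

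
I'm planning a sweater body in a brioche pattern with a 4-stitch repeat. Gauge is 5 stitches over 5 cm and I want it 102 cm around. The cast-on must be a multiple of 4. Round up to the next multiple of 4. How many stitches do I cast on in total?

5 / 5 = 1 sts per cm.
102 × 1 = 102.00 sts.
Next multiple of 4: 104.

CO 104 sts.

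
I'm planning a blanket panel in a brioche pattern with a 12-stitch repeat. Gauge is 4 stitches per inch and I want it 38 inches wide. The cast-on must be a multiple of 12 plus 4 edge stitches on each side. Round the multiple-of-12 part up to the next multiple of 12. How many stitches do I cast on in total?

CO 152 sts.

4 / 1 = 4 sts per inch.
38 × 4 = 152.00 sts.
Less 8 edge sts → 144.00 for the repeat.
Next multiple of 12: 144.
Add back 8 edge sts → 152.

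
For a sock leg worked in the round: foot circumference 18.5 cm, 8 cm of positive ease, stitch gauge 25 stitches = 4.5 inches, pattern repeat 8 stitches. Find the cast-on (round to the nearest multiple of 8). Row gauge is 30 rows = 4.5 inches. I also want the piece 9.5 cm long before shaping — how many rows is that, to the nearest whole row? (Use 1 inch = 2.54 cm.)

Cast on 56 stitches; work 25 rows.

Finished = 18.5 + 8 = 26.5 cm.
26.5 cm × 1/2.54 = 10.43 inches.
25/4.5 = 5.556 sts per in; 10.43 × 5.556 = 57.96 sts.
Nearest multiple of 8 → 56.
9.5 cm = 3.74 inches; × 6.667 = 24.93 → 25 rows.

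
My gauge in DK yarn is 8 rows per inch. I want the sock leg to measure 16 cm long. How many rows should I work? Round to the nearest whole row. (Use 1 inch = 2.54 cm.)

16 cm = 6.30 in.
8 rows / 1 in = 8 rows per inch.
6.30 × 8 = 50.39 rows.
Round to nearest → 50.

Work 50 rows.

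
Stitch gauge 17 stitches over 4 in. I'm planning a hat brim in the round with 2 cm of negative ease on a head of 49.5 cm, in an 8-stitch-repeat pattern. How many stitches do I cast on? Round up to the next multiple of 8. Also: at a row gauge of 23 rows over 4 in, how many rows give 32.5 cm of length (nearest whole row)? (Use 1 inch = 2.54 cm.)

Finished = 49.5 − 2 = 47.5 cm.
47.5 cm × 1/2.54 = 18.70 inches.
17/4 = 4.25 sts per in; 18.70 × 4.25 = 79.48 sts.
Next multiple of 8 → 80.
32.5 cm = 12.80 inches; × 5.75 = 73.57 → 74 rows.

Cast on 80 stitches; work 74 rows.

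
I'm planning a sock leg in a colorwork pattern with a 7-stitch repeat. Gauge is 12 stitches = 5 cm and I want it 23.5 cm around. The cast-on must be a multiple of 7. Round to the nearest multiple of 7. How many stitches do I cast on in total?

Cast on 56 stitches.

12 / 5 = 2.4 sts per cm.
23.5 × 2.4 = 56.40 sts.
Nearest multiple of 7: 56.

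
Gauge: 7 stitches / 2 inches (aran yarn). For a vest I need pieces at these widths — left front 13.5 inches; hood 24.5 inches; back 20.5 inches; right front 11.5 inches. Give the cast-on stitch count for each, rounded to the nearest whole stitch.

left front 47; hood 86; back 72; right front 40.

Rate = 7/2 = 3.5 sts per in.
left front: 13.5 × 3.5 = 47.25 → 47.
hood: 24.5 × 3.5 = 85.75 → 86.
back: 20.5 × 3.5 = 71.75 → 72.
right front: 11.5 × 3.5 = 40.25 → 40.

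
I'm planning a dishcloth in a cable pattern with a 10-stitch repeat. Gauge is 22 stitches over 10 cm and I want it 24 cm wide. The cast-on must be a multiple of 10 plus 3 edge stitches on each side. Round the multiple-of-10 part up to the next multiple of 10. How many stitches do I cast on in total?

56 stitches.

22 / 10 = 2.2 sts per cm.
24 × 2.2 = 52.80 sts.
Less 6 edge sts → 46.80 for the repeat.
Next multiple of 10: 50.
Add back 6 edge sts → 56.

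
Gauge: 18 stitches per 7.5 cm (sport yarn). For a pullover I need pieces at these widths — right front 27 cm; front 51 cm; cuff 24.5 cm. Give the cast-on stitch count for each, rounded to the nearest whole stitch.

Rate = 18/7.5 = 2.4 sts per cm.
right front: 27 × 2.4 = 64.80 → 65.
front: 51 × 2.4 = 122.40 → 122.
cuff: 24.5 × 2.4 = 58.80 → 59.

right front 65; front 122; cuff 59.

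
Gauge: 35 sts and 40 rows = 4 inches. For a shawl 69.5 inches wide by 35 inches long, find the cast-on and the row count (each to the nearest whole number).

Cast on 608 stitches and work 350 rows.

Stitch gauge = 35/4 = 8.75 sts/in; 69.5 × 8.75 = 608.12 → 608 sts.
Row gauge = 40/4 = 10 rows/in; 35 × 10 = 350.00 → 350 rows.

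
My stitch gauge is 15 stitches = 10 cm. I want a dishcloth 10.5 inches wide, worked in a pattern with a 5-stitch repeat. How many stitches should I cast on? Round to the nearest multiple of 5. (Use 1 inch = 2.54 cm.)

Cast on 40 stitches.

10.5 in = 10.5 × 2.54 = 26.67 cm.
15 / 10 = 1.5 sts/cm.
26.67 × 1.5 = 40.01 sts.
→ 40.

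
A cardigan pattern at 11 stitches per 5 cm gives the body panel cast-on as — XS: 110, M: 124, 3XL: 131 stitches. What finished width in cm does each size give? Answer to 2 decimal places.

XS 50.00 cm; M 56.36 cm; 3XL 59.55 cm.

11/5 = 2.2 sts per cm.
XS: 110 / 2.2 = 50.000 → 50.00 cm.
M: 124 / 2.2 = 56.364 → 56.36 cm.
3XL: 131 / 2.2 = 59.545 → 59.55 cm.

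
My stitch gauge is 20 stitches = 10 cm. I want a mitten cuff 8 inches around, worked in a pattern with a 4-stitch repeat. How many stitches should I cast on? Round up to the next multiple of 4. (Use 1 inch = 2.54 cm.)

8 in = 8 × 2.54 = 20.32 cm.
20 / 10 = 2 sts/cm.
20.32 × 2 = 40.64 sts.
→ 44.

CO 44 sts.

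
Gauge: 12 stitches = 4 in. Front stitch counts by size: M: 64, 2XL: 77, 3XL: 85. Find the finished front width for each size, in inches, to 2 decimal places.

M 21.33 inches; 2XL 25.67 inches; 3XL 28.33 inches.

12/4 = 3 sts per in.
M: 64 / 3 = 21.333 → 21.33 in.
2XL: 77 / 3 = 25.667 → 25.67 in.
3XL: 85 / 3 = 28.333 → 28.33 in.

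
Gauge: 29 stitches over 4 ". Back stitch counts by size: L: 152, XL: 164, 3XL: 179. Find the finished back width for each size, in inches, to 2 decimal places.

L 20.97 inches; XL 22.62 inches; 3XL 24.69 inches.

29/4 = 7.25 sts per in.
L: 152 / 7.25 = 20.966 → 20.97 in.
XL: 164 / 7.25 = 22.621 → 22.62 in.
3XL: 179 / 7.25 = 24.690 → 24.69 in.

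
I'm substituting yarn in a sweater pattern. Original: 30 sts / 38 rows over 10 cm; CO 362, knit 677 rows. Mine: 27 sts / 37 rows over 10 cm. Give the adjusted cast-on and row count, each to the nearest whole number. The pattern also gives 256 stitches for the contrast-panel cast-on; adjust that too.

Stitches: 362 × 27/30 = 325.80 → 326.
Rows: 677 × 37/38 = 659.18 → 659.
contrast-panel cast-on: 256 × 27/30 = 230.40 → 230.

Cast on 326 stitches; work 659 rows; contrast-panel cast-on 230 stitches.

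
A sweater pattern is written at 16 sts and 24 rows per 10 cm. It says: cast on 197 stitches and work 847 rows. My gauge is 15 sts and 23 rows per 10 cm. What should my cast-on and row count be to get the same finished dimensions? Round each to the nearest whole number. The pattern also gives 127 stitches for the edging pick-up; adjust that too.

Cast on 185 stitches; work 812 rows; edging pick-up 119 stitches.

Stitches: 197 × 15/16 = 184.69 → 185.
Rows: 847 × 23/24 = 811.71 → 812.
edging pick-up: 127 × 15/16 = 119.06 → 119.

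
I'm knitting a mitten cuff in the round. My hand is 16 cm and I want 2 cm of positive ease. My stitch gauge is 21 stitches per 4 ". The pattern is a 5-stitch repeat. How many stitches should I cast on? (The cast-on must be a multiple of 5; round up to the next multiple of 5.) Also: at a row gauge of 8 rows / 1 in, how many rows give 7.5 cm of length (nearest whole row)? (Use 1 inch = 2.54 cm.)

Finished = 16 + 2 = 18 cm.
18 cm × 1/2.54 = 7.09 inches.
21/4 = 5.25 sts per in; 7.09 × 5.25 = 37.20 sts.
Next multiple of 5 → 40.
7.5 cm = 2.95 inches; × 8 = 23.62 → 24 rows.

Cast on 40 stitches; work 24 rows.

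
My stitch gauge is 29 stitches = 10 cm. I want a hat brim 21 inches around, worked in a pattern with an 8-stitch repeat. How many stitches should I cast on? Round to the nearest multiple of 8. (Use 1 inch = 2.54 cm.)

21 in = 21 × 2.54 = 53.34 cm.
29 / 10 = 2.9 sts/cm.
53.34 × 2.9 = 154.69 sts.
→ 152.

152 stitches.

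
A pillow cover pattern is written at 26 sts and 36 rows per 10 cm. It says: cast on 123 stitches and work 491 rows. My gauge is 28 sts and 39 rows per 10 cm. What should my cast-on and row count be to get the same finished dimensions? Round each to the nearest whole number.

Cast on 132 stitches; work 532 rows.

Stitches: 123 × 28/26 = 132.46 → 132.
Rows: 491 × 39/36 = 531.92 → 532.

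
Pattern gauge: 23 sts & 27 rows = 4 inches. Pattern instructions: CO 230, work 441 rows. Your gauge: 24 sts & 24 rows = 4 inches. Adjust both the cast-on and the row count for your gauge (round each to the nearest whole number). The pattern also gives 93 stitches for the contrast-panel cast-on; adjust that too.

Cast on 240 stitches; work 392 rows; contrast-panel cast-on 97 stitches.

Stitches: 230 × 24/23 = 240.00 → 240.
Rows: 441 × 24/27 = 392.00 → 392.
contrast-panel cast-on: 93 × 24/23 = 97.04 → 97.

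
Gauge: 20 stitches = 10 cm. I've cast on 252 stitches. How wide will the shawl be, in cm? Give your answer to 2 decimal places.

126.00 cm.

20 stitches / 10 cm = 2 stitches per cm.
252 / 2 = 126.000 cm.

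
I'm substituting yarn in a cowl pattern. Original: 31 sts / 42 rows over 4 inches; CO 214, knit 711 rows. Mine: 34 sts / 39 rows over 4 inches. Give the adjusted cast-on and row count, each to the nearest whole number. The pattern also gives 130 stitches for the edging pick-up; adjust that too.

Stitches: 214 × 34/31 = 234.71 → 235.
Rows: 711 × 39/42 = 660.21 → 660.
edging pick-up: 130 × 34/31 = 142.58 → 143.

Cast on 235 stitches; work 660 rows; edging pick-up 143 stitches.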